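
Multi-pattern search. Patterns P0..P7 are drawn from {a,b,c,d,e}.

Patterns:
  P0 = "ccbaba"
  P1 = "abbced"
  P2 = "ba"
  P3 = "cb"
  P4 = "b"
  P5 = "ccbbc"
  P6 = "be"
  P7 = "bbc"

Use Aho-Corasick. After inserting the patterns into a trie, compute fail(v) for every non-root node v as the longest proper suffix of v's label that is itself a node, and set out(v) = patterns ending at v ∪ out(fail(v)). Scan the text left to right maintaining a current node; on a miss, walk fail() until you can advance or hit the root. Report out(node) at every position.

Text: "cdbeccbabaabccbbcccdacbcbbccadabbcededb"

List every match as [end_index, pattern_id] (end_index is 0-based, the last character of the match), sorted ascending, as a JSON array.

Build automaton:
Trie (insert patterns):
  n0 'ε': a→7 b→13 c→1
  n1 'c': b→15 c→2
  n2 'cc': b→3
  n3 'ccb': a→4 b→16
  n4 'ccba': b→5
  n5 'ccbab': a→6
  n6 'ccbaba': ·  [P0 ends]
  n7 'a': b→8
  n8 'ab': b→9
  n9 'abb': c→10
  n10 'abbc': e→11
  n11 'abbce': d→12
  n12 'abbced': ·  [P1 ends]
  n13 'b': a→14 b→19 e→18  [P4 ends]
  n14 'ba': ·  [P2 ends]
  n15 'cb': ·  [P3 ends]
  n16 'ccbb': c→17
  n17 'ccbbc': ·  [P5 ends]
  n18 'be': ·  [P6 ends]
  n19 'bb': c→20
  n20 'bbc': ·  [P7 ends]

Failure links (BFS by depth):
  fail(1) 'c': from fail(0)=0 chase 'c': 0 ⇒ 0;  out=∅∪out(0)=∅
  fail(7) 'a': from fail(0)=0 chase 'a': 0 ⇒ 0;  out=∅∪out(0)=∅
  fail(13) 'b': from fail(0)=0 chase 'b': 0 ⇒ 0;  out={4}∪out(0)={4}
  fail(2) 'cc': from fail(1)=0 chase 'c': 0 ⇒ 1;  out=∅∪out(1)=∅
  fail(8) 'ab': from fail(7)=0 chase 'b': 0 ⇒ 13;  out=∅∪out(13)={4}
  fail(14) 'ba': from fail(13)=0 chase 'a': 0 ⇒ 7;  out={2}∪out(7)={2}
  fail(15) 'cb': from fail(1)=0 chase 'b': 0 ⇒ 13;  out={3}∪out(13)={3,4}
  fail(18) 'be': from fail(13)=0 chase 'e': 0 ⇒ 0;  out={6}∪out(0)={6}
  fail(19) 'bb': from fail(13)=0 chase 'b': 0 ⇒ 13;  out=∅∪out(13)={4}
  fail(3) 'ccb': from fail(2)=1 chase 'b': 1 ⇒ 15;  out=∅∪out(15)={3,4}
  fail(9) 'abb': from fail(8)=13 chase 'b': 13 ⇒ 19;  out=∅∪out(19)={4}
  fail(20) 'bbc': from fail(19)=13 chase 'c': 13→0 ⇒ 1;  out={7}∪out(1)={7}
  fail(4) 'ccba': from fail(3)=15 chase 'a': 15→13 ⇒ 14;  out=∅∪out(14)={2}
  fail(10) 'abbc': from fail(9)=19 chase 'c': 19 ⇒ 20;  out=∅∪out(20)={7}
  fail(16) 'ccbb': from fail(3)=15 chase 'b': 15→13 ⇒ 19;  out=∅∪out(19)={4}
  fail(5) 'ccbab': from fail(4)=14 chase 'b': 14→7 ⇒ 8;  out=∅∪out(8)={4}
  fail(11) 'abbce': from fail(10)=20 chase 'e': 20→1→0 ⇒ 0;  out=∅∪out(0)=∅
  fail(17) 'ccbbc': from fail(16)=19 chase 'c': 19 ⇒ 20;  out={5}∪out(20)={5,7}
  fail(6) 'ccbaba': from fail(5)=8 chase 'a': 8→13 ⇒ 14;  out={0}∪out(14)={0,2}
  fail(12) 'abbced': from fail(11)=0 chase 'd': 0 ⇒ 0;  out={1}∪out(0)={1}

Run:
i=0 'c': node 0→1
i=1 'd': node 1→0 (via fail)
i=2 'b': node 0→13  ** P4@[2:2]
i=3 'e': node 13→18  ** P6@[2:3]
i=4 'c': node 18→1 (via fail)
i=5 'c': node 1→2
i=6 'b': node 2→3  ** P3@[5:6],P4@[6:6]
i=7 'a': node 3→4  ** P2@[6:7]
i=8 'b': node 4→5  ** P4@[8:8]
i=9 'a': node 5→6  ** P0@[4:9],P2@[8:9]
i=10 'a': node 6→7 (via fail)
i=11 'b': node 7→8  ** P4@[11:11]
i=12 'c': node 8→1 (via fail)
i=13 'c': node 1→2
i=14 'b': node 2→3  ** P3@[13:14],P4@[14:14]
i=15 'b': node 3→16  ** P4@[15:15]
i=16 'c': node 16→17  ** P5@[12:16],P7@[14:16]
i=17 'c': node 17→2 (via fail)
i=18 'c': node 2→2 (via fail)
i=19 'd': node 2→0 (via fail)
i=20 'a': node 0→7
i=21 'c': node 7→1 (via fail)
i=22 'b': node 1→15  ** P3@[21:22],P4@[22:22]
i=23 'c': node 15→1 (via fail)
i=24 'b': node 1→15  ** P3@[23:24],P4@[24:24]
i=25 'b': node 15→19 (via fail)  ** P4@[25:25]
i=26 'c': node 19→20  ** P7@[24:26]
i=27 'c': node 20→2 (via fail)
i=28 'a': node 2→7 (via fail)
i=29 'd': node 7→0 (via fail)
i=30 'a': node 0→7
i=31 'b': node 7→8  ** P4@[31:31]
i=32 'b': node 8→9  ** P4@[32:32]
i=33 'c': node 9→10  ** P7@[31:33]
i=34 'e': node 10→11
i=35 'd': node 11→12  ** P1@[30:35]
i=36 'e': node 12→0 (via fail)
i=37 'd': node 0→0
i=38 'b': node 0→13  ** P4@[38:38]

Matches: [[2,4],[3,6],[6,3],[6,4],[7,2],[8,4],[9,0],[9,2],[11,4],[14,3],[14,4],[15,4],[16,5],[16,7],[22,3],[22,4],[24,3],[24,4],[25,4],[26,7],[31,4],[32,4],[33,7],[35,1],[38,4]]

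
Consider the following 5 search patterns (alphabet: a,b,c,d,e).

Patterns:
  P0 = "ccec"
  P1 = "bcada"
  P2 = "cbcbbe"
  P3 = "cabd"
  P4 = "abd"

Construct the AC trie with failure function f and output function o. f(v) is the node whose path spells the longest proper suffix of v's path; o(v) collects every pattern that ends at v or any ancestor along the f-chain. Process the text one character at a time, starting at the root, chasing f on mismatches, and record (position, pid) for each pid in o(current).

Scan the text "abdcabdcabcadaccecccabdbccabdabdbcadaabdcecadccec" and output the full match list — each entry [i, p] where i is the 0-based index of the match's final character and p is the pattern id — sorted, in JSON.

Construct AC machine:
Trie (insert patterns):
  n0 'ε': a→18 b→5 c→1
  n1 'c': a→15 b→10 c→2
  n2 'cc': e→3
  n3 'cce': c→4
  n4 'ccec': ·  [P0 ends]
  n5 'b': c→6
  n6 'bc': a→7
  n7 'bca': d→8
  n8 'bcad': a→9
  n9 'bcada': ·  [P1 ends]
  n10 'cb': c→11
  n11 'cbc': b→12
  n12 'cbcb': b→13
  n13 'cbcbb': e→14
  n14 'cbcbbe': ·  [P2 ends]
  n15 'ca': b→16
  n16 'cab': d→17
  n17 'cabd': ·  [P3 ends]
  n18 'a': b→19
  n19 'ab': d→20
  n20 'abd': ·  [P4 ends]

Failure links (BFS by depth):
  fail(1) 'c': from fail(0)=0 chase 'c': 0 ⇒ 0;  out=∅∪out(0)=∅
  fail(5) 'b': from fail(0)=0 chase 'b': 0 ⇒ 0;  out=∅∪out(0)=∅
  fail(18) 'a': from fail(0)=0 chase 'a': 0 ⇒ 0;  out=∅∪out(0)=∅
  fail(2) 'cc': from fail(1)=0 chase 'c': 0 ⇒ 1;  out=∅∪out(1)=∅
  fail(6) 'bc': from fail(5)=0 chase 'c': 0 ⇒ 1;  out=∅∪out(1)=∅
  fail(10) 'cb': from fail(1)=0 chase 'b': 0 ⇒ 5;  out=∅∪out(5)=∅
  fail(15) 'ca': from fail(1)=0 chase 'a': 0 ⇒ 18;  out=∅∪out(18)=∅
  fail(19) 'ab': from fail(18)=0 chase 'b': 0 ⇒ 5;  out=∅∪out(5)=∅
  fail(3) 'cce': from fail(2)=1 chase 'e': 1→0 ⇒ 0;  out=∅∪out(0)=∅
  fail(7) 'bca': from fail(6)=1 chase 'a': 1 ⇒ 15;  out=∅∪out(15)=∅
  fail(11) 'cbc': from fail(10)=5 chase 'c': 5 ⇒ 6;  out=∅∪out(6)=∅
  fail(16) 'cab': from fail(15)=18 chase 'b': 18 ⇒ 19;  out=∅∪out(19)=∅
  fail(20) 'abd': from fail(19)=5 chase 'd': 5→0 ⇒ 0;  out={4}∪out(0)={4}
  fail(4) 'ccec': from fail(3)=0 chase 'c': 0 ⇒ 1;  out={0}∪out(1)={0}
  fail(8) 'bcad': from fail(7)=15 chase 'd': 15→18→0 ⇒ 0;  out=∅∪out(0)=∅
  fail(12) 'cbcb': from fail(11)=6 chase 'b': 6→1 ⇒ 10;  out=∅∪out(10)=∅
  fail(17) 'cabd': from fail(16)=19 chase 'd': 19 ⇒ 20;  out={3}∪out(20)={3,4}
  fail(9) 'bcada': from fail(8)=0 chase 'a': 0 ⇒ 18;  out={1}∪out(18)={1}
  fail(13) 'cbcbb': from fail(12)=10 chase 'b': 10→5→0 ⇒ 5;  out=∅∪out(5)=∅
  fail(14) 'cbcbbe': from fail(13)=5 chase 'e': 5→0 ⇒ 0;  out={2}∪out(0)={2}

Text stream:
i=0 'a': node 0→18
i=1 'b': node 18→19
i=2 'd': node 19→20  emit P4@[0:2]
i=3 'c': node 20→1 (via fail)
i=4 'a': node 1→15
i=5 'b': node 15→16
i=6 'd': node 16→17  emit P3@[3:6],P4@[4:6]
i=7 'c': node 17→1 (via fail)
i=8 'a': node 1→15
i=9 'b': node 15→16
i=10 'c': node 16→6 (via fail)
i=11 'a': node 6→7
i=12 'd': node 7→8
i=13 'a': node 8→9  emit P1@[9:13]
i=14 'c': node 9→1 (via fail)
i=15 'c': node 1→2
i=16 'e': node 2→3
i=17 'c': node 3→4  emit P0@[14:17]
i=18 'c': node 4→2 (via fail)
i=19 'c': node 2→2 (via fail)
i=20 'a': node 2→15 (via fail)
i=21 'b': node 15→16
i=22 'd': node 16→17  emit P3@[19:22],P4@[20:22]
i=23 'b': node 17→5 (via fail)
i=24 'c': node 5→6
i=25 'c': node 6→2 (via fail)
i=26 'a': node 2→15 (via fail)
i=27 'b': node 15→16
i=28 'd': node 16→17  emit P3@[25:28],P4@[26:28]
i=29 'a': node 17→18 (via fail)
i=30 'b': node 18→19
i=31 'd': node 19→20  emit P4@[29:31]
i=32 'b': node 20→5 (via fail)
i=33 'c': node 5→6
i=34 'a': node 6→7
i=35 'd': node 7→8
i=36 'a': node 8→9  emit P1@[32:36]
i=37 'a': node 9→18 (via fail)
i=38 'b': node 18→19
i=39 'd': node 19→20  emit P4@[37:39]
i=40 'c': node 20→1 (via fail)
i=41 'e': node 1→0 (via fail)
i=42 'c': node 0→1
i=43 'a': node 1→15
i=44 'd': node 15→0 (via fail)
i=45 'c': node 0→1
i=46 'c': node 1→2
i=47 'e': node 2→3
i=48 'c': node 3→4  emit P0@[45:48]

Result: [[2,4],[6,3],[6,4],[13,1],[17,0],[22,3],[22,4],[28,3],[28,4],[31,4],[36,1],[39,4],[48,0]]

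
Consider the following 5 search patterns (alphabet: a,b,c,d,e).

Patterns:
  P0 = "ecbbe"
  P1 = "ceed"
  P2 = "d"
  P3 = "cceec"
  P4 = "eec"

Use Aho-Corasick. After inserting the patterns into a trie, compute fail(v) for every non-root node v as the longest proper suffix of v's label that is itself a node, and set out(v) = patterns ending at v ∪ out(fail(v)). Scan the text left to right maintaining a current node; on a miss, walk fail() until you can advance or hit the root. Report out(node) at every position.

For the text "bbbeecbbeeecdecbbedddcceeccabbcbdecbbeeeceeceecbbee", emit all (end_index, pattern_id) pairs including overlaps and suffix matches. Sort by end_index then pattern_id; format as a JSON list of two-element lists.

Build:
Trie nodes:
  0='ε' goto c→6 d→10 e→1
  1='e' goto c→2 e→15
  2='ec' goto b→3
  3='ecb' goto b→4
  4='ecbb' goto e→5
  5='ecbbe' goto ·  [P0 ends]
  6='c' goto c→11 e→7
  7='ce' goto e→8
  8='cee' goto d→9
  9='ceed' goto ·  [P1 ends]
  10='d' goto ·  [P2 ends]
  11='cc' goto e→12
  12='cce' goto e→13
  13='ccee' goto c→14
  14='cceec' goto ·  [P3 ends]
  15='ee' goto c→16
  16='eec' goto ·  [P4 ends]

BFS fail/out derivation:
  fail(1) 'e': from fail(0)=0 chase 'e': 0 ⇒ 0;  out=∅∪out(0)=∅
  fail(6) 'c': from fail(0)=0 chase 'c': 0 ⇒ 0;  out=∅∪out(0)=∅
  fail(10) 'd': from fail(0)=0 chase 'd': 0 ⇒ 0;  out={2}∪out(0)={2}
  fail(2) 'ec': from fail(1)=0 chase 'c': 0 ⇒ 6;  out=∅∪out(6)=∅
  fail(7) 'ce': from fail(6)=0 chase 'e': 0 ⇒ 1;  out=∅∪out(1)=∅
  fail(11) 'cc': from fail(6)=0 chase 'c': 0 ⇒ 6;  out=∅∪out(6)=∅
  fail(15) 'ee': from fail(1)=0 chase 'e': 0 ⇒ 1;  out=∅∪out(1)=∅
  fail(3) 'ecb': from fail(2)=6 chase 'b': 6→0 ⇒ 0;  out=∅∪out(0)=∅
  fail(8) 'cee': from fail(7)=1 chase 'e': 1 ⇒ 15;  out=∅∪out(15)=∅
  fail(12) 'cce': from fail(11)=6 chase 'e': 6 ⇒ 7;  out=∅∪out(7)=∅
  fail(16) 'eec': from fail(15)=1 chase 'c': 1 ⇒ 2;  out={4}∪out(2)={4}
  fail(4) 'ecbb': from fail(3)=0 chase 'b': 0 ⇒ 0;  out=∅∪out(0)=∅
  fail(9) 'ceed': from fail(8)=15 chase 'd': 15→1→0 ⇒ 10;  out={1}∪out(10)={1,2}
  fail(13) 'ccee': from fail(12)=7 chase 'e': 7 ⇒ 8;  out=∅∪out(8)=∅
  fail(5) 'ecbbe': from fail(4)=0 chase 'e': 0 ⇒ 1;  out={0}∪out(1)={0}
  fail(14) 'cceec': from fail(13)=8 chase 'c': 8→15 ⇒ 16;  out={3}∪out(16)={3,4}

Run:
[0] read 'b'  n0⇒n0
[1] read 'b'  n0⇒n0
[2] read 'b'  n0⇒n0
[3] read 'e'  n0⇒n1
[4] read 'e'  n1⇒n15
[5] read 'c'  n15⇒n16  emit P4@[3:5]
[6] read 'b'  n16⇒n3 (via fail)
[7] read 'b'  n3⇒n4
[8] read 'e'  n4⇒n5  emit P0@[4:8]
[9] read 'e'  n5⇒n15 (via fail)
[10] read 'e'  n15⇒n15 (via fail)
[11] read 'c'  n15⇒n16  emit P4@[9:11]
[12] read 'd'  n16⇒n10 (via fail)  emit P2@[12:12]
[13] read 'e'  n10⇒n1 (via fail)
[14] read 'c'  n1⇒n2
[15] read 'b'  n2⇒n3
[16] read 'b'  n3⇒n4
[17] read 'e'  n4⇒n5  emit P0@[13:17]
[18] read 'd'  n5⇒n10 (via fail)  emit P2@[18:18]
[19] read 'd'  n10⇒n10 (via fail)  emit P2@[19:19]
[20] read 'd'  n10⇒n10 (via fail)  emit P2@[20:20]
[21] read 'c'  n10⇒n6 (via fail)
[22] read 'c'  n6⇒n11
[23] read 'e'  n11⇒n12
[24] read 'e'  n12⇒n13
[25] read 'c'  n13⇒n14  emit P3@[21:25],P4@[23:25]
[26] read 'c'  n14⇒n11 (via fail)
[27] read 'a'  n11⇒n0 (via fail)
[28] read 'b'  n0⇒n0
[29] read 'b'  n0⇒n0
[30] read 'c'  n0⇒n6
[31] read 'b'  n6⇒n0 (via fail)
[32] read 'd'  n0⇒n10  emit P2@[32:32]
[33] read 'e'  n10⇒n1 (via fail)
[34] read 'c'  n1⇒n2
[35] read 'b'  n2⇒n3
[36] read 'b'  n3⇒n4
[37] read 'e'  n4⇒n5  emit P0@[33:37]
[38] read 'e'  n5⇒n15 (via fail)
[39] read 'e'  n15⇒n15 (via fail)
[40] read 'c'  n15⇒n16  emit P4@[38:40]
[41] read 'e'  n16⇒n7 (via fail)
[42] read 'e'  n7⇒n8
[43] read 'c'  n8⇒n16 (via fail)  emit P4@[41:43]
[44] read 'e'  n16⇒n7 (via fail)
[45] read 'e'  n7⇒n8
[46] read 'c'  n8⇒n16 (via fail)  emit P4@[44:46]
[47] read 'b'  n16⇒n3 (via fail)
[48] read 'b'  n3⇒n4
[49] read 'e'  n4⇒n5  emit P0@[45:49]
[50] read 'e'  n5⇒n15 (via fail)

Matches: [[5,4],[8,0],[11,4],[12,2],[17,0],[18,2],[19,2],[20,2],[25,3],[25,4],[32,2],[37,0],[40,4],[43,4],[46,4],[49,0]]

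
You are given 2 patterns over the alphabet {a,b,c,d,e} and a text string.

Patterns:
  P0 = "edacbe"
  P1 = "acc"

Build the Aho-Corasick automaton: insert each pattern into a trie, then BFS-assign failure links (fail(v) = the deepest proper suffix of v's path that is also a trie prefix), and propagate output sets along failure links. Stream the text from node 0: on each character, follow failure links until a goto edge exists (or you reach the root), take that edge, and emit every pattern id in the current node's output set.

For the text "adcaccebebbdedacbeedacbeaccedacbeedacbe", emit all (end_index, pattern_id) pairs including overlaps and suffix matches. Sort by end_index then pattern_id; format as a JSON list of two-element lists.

Construct AC machine:
Trie (insert patterns):
  n0 'ε': a→7 e→1
  n1 'e': d→2
  n2 'ed': a→3
  n3 'eda': c→4
  n4 'edac': b→5
  n5 'edacb': e→6
  n6 'edacbe': ·  [P0 ends]
  n7 'a': c→8
  n8 'ac': c→9
  n9 'acc': ·  [P1 ends]

Failure links (BFS by depth):
  n1('e'): parent n0 fail=0; on 'e' 0 → fail=0;  out ∅∪∅=∅
  n7('a'): parent n0 fail=0; on 'a' 0 → fail=0;  out ∅∪∅=∅
  n2('ed'): parent n1 fail=0; on 'd' 0 → fail=0;  out ∅∪∅=∅
  n8('ac'): parent n7 fail=0; on 'c' 0 → fail=0;  out ∅∪∅=∅
  n3('eda'): parent n2 fail=0; on 'a' 0 → fail=7;  out ∅∪∅=∅
  n9('acc'): parent n8 fail=0; on 'c' 0 → fail=0;  out {1}∪∅={1}
  n4('edac'): parent n3 fail=7; on 'c' 7 → fail=8;  out ∅∪∅=∅
  n5('edacb'): parent n4 fail=8; on 'b' 8→0 → fail=0;  out ∅∪∅=∅
  n6('edacbe'): parent n5 fail=0; on 'e' 0 → fail=1;  out {0}∪∅={0}

Text stream:
pos 0 'a': at 7
pos 1 'd': at 0 (fail-walked)
pos 2 'c': at 0
pos 3 'a': at 7
pos 4 'c': at 8
pos 5 'c': at 9  → match P1@[3:5]
pos 6 'e': at 1 (fail-walked)
pos 7 'b': at 0 (fail-walked)
pos 8 'e': at 1
pos 9 'b': at 0 (fail-walked)
pos 10 'b': at 0
pos 11 'd': at 0
pos 12 'e': at 1
pos 13 'd': at 2
pos 14 'a': at 3
pos 15 'c': at 4
pos 16 'b': at 5
pos 17 'e': at 6  → match P0@[12:17]
pos 18 'e': at 1 (fail-walked)
pos 19 'd': at 2
pos 20 'a': at 3
pos 21 'c': at 4
pos 22 'b': at 5
pos 23 'e': at 6  → match P0@[18:23]
pos 24 'a': at 7 (fail-walked)
pos 25 'c': at 8
pos 26 'c': at 9  → match P1@[24:26]
pos 27 'e': at 1 (fail-walked)
pos 28 'd': at 2
pos 29 'a': at 3
pos 30 'c': at 4
pos 31 'b': at 5
pos 32 'e': at 6  → match P0@[27:32]
pos 33 'e': at 1 (fail-walked)
pos 34 'd': at 2
pos 35 'a': at 3
pos 36 'c': at 4
pos 37 'b': at 5
pos 38 'e': at 6  → match P0@[33:38]

Matches: [[5,1],[17,0],[23,0],[26,1],[32,0],[38,0]]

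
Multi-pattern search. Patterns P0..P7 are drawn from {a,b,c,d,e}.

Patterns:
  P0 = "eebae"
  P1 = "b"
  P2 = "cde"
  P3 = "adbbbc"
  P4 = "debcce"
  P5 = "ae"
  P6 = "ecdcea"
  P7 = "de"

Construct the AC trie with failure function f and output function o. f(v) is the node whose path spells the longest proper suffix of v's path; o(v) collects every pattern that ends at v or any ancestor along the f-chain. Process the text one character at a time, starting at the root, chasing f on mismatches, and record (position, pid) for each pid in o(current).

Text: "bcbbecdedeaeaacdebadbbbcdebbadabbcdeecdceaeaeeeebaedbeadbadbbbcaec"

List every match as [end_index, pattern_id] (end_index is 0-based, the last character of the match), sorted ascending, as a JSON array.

Construct AC machine:
Trie nodes:
  0='ε' goto a→10 b→6 c→7 d→16 e→1
  1='e' goto c→23 e→2
  2='ee' goto b→3
  3='eeb' goto a→4
  4='eeba' goto e→5
  5='eebae' goto ·  [P0 ends]
  6='b' goto ·  [P1 ends]
  7='c' goto d→8
  8='cd' goto e→9
  9='cde' goto ·  [P2 ends]
  10='a' goto d→11 e→22
  11='ad' goto b→12
  12='adb' goto b→13
  13='adbb' goto b→14
  14='adbbb' goto c→15
  15='adbbbc' goto ·  [P3 ends]
  16='d' goto e→17
  17='de' goto b→18  [P7 ends]
  18='deb' goto c→19
  19='debc' goto c→20
  20='debcc' goto e→21
  21='debcce' goto ·  [P4 ends]
  22='ae' goto ·  [P5 ends]
  23='ec' goto d→24
  24='ecd' goto c→25
  25='ecdc' goto e→26
  26='ecdce' goto a→27
  27='ecdcea' goto ·  [P6 ends]

Failure links (BFS by depth):
  n1('e'): parent n0 fail=0; on 'e' 0 → fail=0;  out ∅∪∅=∅
  n6('b'): parent n0 fail=0; on 'b' 0 → fail=0;  out {1}∪∅={1}
  n7('c'): parent n0 fail=0; on 'c' 0 → fail=0;  out ∅∪∅=∅
  n10('a'): parent n0 fail=0; on 'a' 0 → fail=0;  out ∅∪∅=∅
  n16('d'): parent n0 fail=0; on 'd' 0 → fail=0;  out ∅∪∅=∅
  n2('ee'): parent n1 fail=0; on 'e' 0 → fail=1;  out ∅∪∅=∅
  n8('cd'): parent n7 fail=0; on 'd' 0 → fail=16;  out ∅∪∅=∅
  n11('ad'): parent n10 fail=0; on 'd' 0 → fail=16;  out ∅∪∅=∅
  n17('de'): parent n16 fail=0; on 'e' 0 → fail=1;  out {7}∪∅={7}
  n22('ae'): parent n10 fail=0; on 'e' 0 → fail=1;  out {5}∪∅={5}
  n23('ec'): parent n1 fail=0; on 'c' 0 → fail=7;  out ∅∪∅=∅
  n3('eeb'): parent n2 fail=1; on 'b' 1→0 → fail=6;  out ∅∪{1}={1}
  n9('cde'): parent n8 fail=16; on 'e' 16 → fail=17;  out {2}∪{7}={2,7}
  n12('adb'): parent n11 fail=16; on 'b' 16→0 → fail=6;  out ∅∪{1}={1}
  n18('deb'): parent n17 fail=1; on 'b' 1→0 → fail=6;  out ∅∪{1}={1}
  n24('ecd'): parent n23 fail=7; on 'd' 7 → fail=8;  out ∅∪∅=∅
  n4('eeba'): parent n3 fail=6; on 'a' 6→0 → fail=10;  out ∅∪∅=∅
  n13('adbb'): parent n12 fail=6; on 'b' 6→0 → fail=6;  out ∅∪{1}={1}
  n19('debc'): parent n18 fail=6; on 'c' 6→0 → fail=7;  out ∅∪∅=∅
  n25('ecdc'): parent n24 fail=8; on 'c' 8→16→0 → fail=7;  out ∅∪∅=∅
  n5('eebae'): parent n4 fail=10; on 'e' 10 → fail=22;  out {0}∪{5}={0,5}
  n14('adbbb'): parent n13 fail=6; on 'b' 6→0 → fail=6;  out ∅∪{1}={1}
  n20('debcc'): parent n19 fail=7; on 'c' 7→0 → fail=7;  out ∅∪∅=∅
  n26('ecdce'): parent n25 fail=7; on 'e' 7→0 → fail=1;  out ∅∪∅=∅
  n15('adbbbc'): parent n14 fail=6; on 'c' 6→0 → fail=7;  out {3}∪∅={3}
  n21('debcce'): parent n20 fail=7; on 'e' 7→0 → fail=1;  out {4}∪∅={4}
  n27('ecdcea'): parent n26 fail=1; on 'a' 1→0 → fail=10;  out {6}∪∅={6}

Scan:
i=0 'b': node 0→6  ** P1@[0:0]
i=1 'c': node 6→7 (via fail)
i=2 'b': node 7→6 (via fail)  ** P1@[2:2]
i=3 'b': node 6→6 (via fail)  ** P1@[3:3]
i=4 'e': node 6→1 (via fail)
i=5 'c': node 1→23
i=6 'd': node 23→24
i=7 'e': node 24→9 (via fail)  ** P2@[5:7],P7@[6:7]
i=8 'd': node 9→16 (via fail)
i=9 'e': node 16→17  ** P7@[8:9]
i=10 'a': node 17→10 (via fail)
i=11 'e': node 10→22  ** P5@[10:11]
i=12 'a': node 22→10 (via fail)
i=13 'a': node 10→10 (via fail)
i=14 'c': node 10→7 (via fail)
i=15 'd': node 7→8
i=16 'e': node 8→9  ** P2@[14:16],P7@[15:16]
i=17 'b': node 9→18 (via fail)  ** P1@[17:17]
i=18 'a': node 18→10 (via fail)
i=19 'd': node 10→11
i=20 'b': node 11→12  ** P1@[20:20]
i=21 'b': node 12→13  ** P1@[21:21]
i=22 'b': node 13→14  ** P1@[22:22]
i=23 'c': node 14→15  ** P3@[18:23]
i=24 'd': node 15→8 (via fail)
i=25 'e': node 8→9  ** P2@[23:25],P7@[24:25]
i=26 'b': node 9→18 (via fail)  ** P1@[26:26]
i=27 'b': node 18→6 (via fail)  ** P1@[27:27]
i=28 'a': node 6→10 (via fail)
i=29 'd': node 10→11
i=30 'a': node 11→10 (via fail)
i=31 'b': node 10→6 (via fail)  ** P1@[31:31]
i=32 'b': node 6→6 (via fail)  ** P1@[32:32]
i=33 'c': node 6→7 (via fail)
i=34 'd': node 7→8
i=35 'e': node 8→9  ** P2@[33:35],P7@[34:35]
i=36 'e': node 9→2 (via fail)
i=37 'c': node 2→23 (via fail)
i=38 'd': node 23→24
i=39 'c': node 24→25
i=40 'e': node 25→26
i=41 'a': node 26→27  ** P6@[36:41]
i=42 'e': node 27→22 (via fail)  ** P5@[41:42]
i=43 'a': node 22→10 (via fail)
i=44 'e': node 10→22  ** P5@[43:44]
i=45 'e': node 22→2 (via fail)
i=46 'e': node 2→2 (via fail)
i=47 'e': node 2→2 (via fail)
i=48 'b': node 2→3  ** P1@[48:48]
i=49 'a': node 3→4
i=50 'e': node 4→5  ** P0@[46:50],P5@[49:50]
i=51 'd': node 5→16 (via fail)
i=52 'b': node 16→6 (via fail)  ** P1@[52:52]
i=53 'e': node 6→1 (via fail)
i=54 'a': node 1→10 (via fail)
i=55 'd': node 10→11
i=56 'b': node 11→12  ** P1@[56:56]
i=57 'a': node 12→10 (via fail)
i=58 'd': node 10→11
i=59 'b': node 11→12  ** P1@[59:59]
i=60 'b': node 12→13  ** P1@[60:60]
i=61 'b': node 13→14  ** P1@[61:61]
i=62 'c': node 14→15  ** P3@[57:62]
i=63 'a': node 15→10 (via fail)
i=64 'e': node 10→22  ** P5@[63:64]
i=65 'c': node 22→23 (via fail)

Matches: [[0,1],[2,1],[3,1],[7,2],[7,7],[9,7],[11,5],[16,2],[16,7],[17,1],[20,1],[21,1],[22,1],[23,3],[25,2],[25,7],[26,1],[27,1],[31,1],[32,1],[35,2],[35,7],[41,6],[42,5],[44,5],[48,1],[50,0],[50,5],[52,1],[56,1],[59,1],[60,1],[61,1],[62,3],[64,5]]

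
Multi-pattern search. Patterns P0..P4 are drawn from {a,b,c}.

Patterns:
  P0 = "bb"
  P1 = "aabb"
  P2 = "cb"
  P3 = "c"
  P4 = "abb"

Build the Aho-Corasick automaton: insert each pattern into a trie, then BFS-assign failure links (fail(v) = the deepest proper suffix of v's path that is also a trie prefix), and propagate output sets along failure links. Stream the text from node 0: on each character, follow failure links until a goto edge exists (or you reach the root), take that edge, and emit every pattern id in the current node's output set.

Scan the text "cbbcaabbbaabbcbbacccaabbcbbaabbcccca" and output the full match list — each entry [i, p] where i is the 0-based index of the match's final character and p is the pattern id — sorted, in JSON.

Build:
Trie (insert patterns):
  n0 'ε': a→3 b→1 c→7
  n1 'b': b→2
  n2 'bb': ·  ←P0
  n3 'a': a→4 b→9
  n4 'aa': b→5
  n5 'aab': b→6
  n6 'aabb': ·  ←P1
  n7 'c': b→8  ←P3
  n8 'cb': ·  ←P2
  n9 'ab': b→10
  n10 'abb': ·  ←P4

Failure links (BFS by depth):
  n1('b'): parent n0 fail=0; on 'b' 0 → fail=0;  out ∅∪∅=∅
  n3('a'): parent n0 fail=0; on 'a' 0 → fail=0;  out ∅∪∅=∅
  n7('c'): parent n0 fail=0; on 'c' 0 → fail=0;  out {3}∪∅={3}
  n2('bb'): parent n1 fail=0; on 'b' 0 → fail=1;  out {0}∪∅={0}
  n4('aa'): parent n3 fail=0; on 'a' 0 → fail=3;  out ∅∪∅=∅
  n8('cb'): parent n7 fail=0; on 'b' 0 → fail=1;  out {2}∪∅={2}
  n9('ab'): parent n3 fail=0; on 'b' 0 → fail=1;  out ∅∪∅=∅
  n5('aab'): parent n4 fail=3; on 'b' 3 → fail=9;  out ∅∪∅=∅
  n10('abb'): parent n9 fail=1; on 'b' 1 → fail=2;  out {4}∪{0}={0,4}
  n6('aabb'): parent n5 fail=9; on 'b' 9 → fail=10;  out {1}∪{0,4}={0,1,4}

Scan:
[0] read 'c'  n0⇒n7  → match P3@[0:0]
[1] read 'b'  n7⇒n8  → match P2@[0:1]
[2] read 'b'  n8⇒n2 (fail-walked)  → match P0@[1:2]
[3] read 'c'  n2⇒n7 (fail-walked)  → match P3@[3:3]
[4] read 'a'  n7⇒n3 (fail-walked)
[5] read 'a'  n3⇒n4
[6] read 'b'  n4⇒n5
[7] read 'b'  n5⇒n6  → match P0@[6:7],P1@[4:7],P4@[5:7]
[8] read 'b'  n6⇒n2 (fail-walked)  → match P0@[7:8]
[9] read 'a'  n2⇒n3 (fail-walked)
[10] read 'a'  n3⇒n4
[11] read 'b'  n4⇒n5
[12] read 'b'  n5⇒n6  → match P0@[11:12],P1@[9:12],P4@[10:12]
[13] read 'c'  n6⇒n7 (fail-walked)  → match P3@[13:13]
[14] read 'b'  n7⇒n8  → match P2@[13:14]
[15] read 'b'  n8⇒n2 (fail-walked)  → match P0@[14:15]
[16] read 'a'  n2⇒n3 (fail-walked)
[17] read 'c'  n3⇒n7 (fail-walked)  → match P3@[17:17]
[18] read 'c'  n7⇒n7 (fail-walked)  → match P3@[18:18]
[19] read 'c'  n7⇒n7 (fail-walked)  → match P3@[19:19]
[20] read 'a'  n7⇒n3 (fail-walked)
[21] read 'a'  n3⇒n4
[22] read 'b'  n4⇒n5
[23] read 'b'  n5⇒n6  → match P0@[22:23],P1@[20:23],P4@[21:23]
[24] read 'c'  n6⇒n7 (fail-walked)  → match P3@[24:24]
[25] read 'b'  n7⇒n8  → match P2@[24:25]
[26] read 'b'  n8⇒n2 (fail-walked)  → match P0@[25:26]
[27] read 'a'  n2⇒n3 (fail-walked)
[28] read 'a'  n3⇒n4
[29] read 'b'  n4⇒n5
[30] read 'b'  n5⇒n6  → match P0@[29:30],P1@[27:30],P4@[28:30]
[31] read 'c'  n6⇒n7 (fail-walked)  → match P3@[31:31]
[32] read 'c'  n7⇒n7 (fail-walked)  → match P3@[32:32]
[33] read 'c'  n7⇒n7 (fail-walked)  → match P3@[33:33]
[34] read 'c'  n7⇒n7 (fail-walked)  → match P3@[34:34]
[35] read 'a'  n7⇒n3 (fail-walked)

Matches: [[0,3],[1,2],[2,0],[3,3],[7,0],[7,1],[7,4],[8,0],[12,0],[12,1],[12,4],[13,3],[14,2],[15,0],[17,3],[18,3],[19,3],[23,0],[23,1],[23,4],[24,3],[25,2],[26,0],[30,0],[30,1],[30,4],[31,3],[32,3],[33,3],[34,3]]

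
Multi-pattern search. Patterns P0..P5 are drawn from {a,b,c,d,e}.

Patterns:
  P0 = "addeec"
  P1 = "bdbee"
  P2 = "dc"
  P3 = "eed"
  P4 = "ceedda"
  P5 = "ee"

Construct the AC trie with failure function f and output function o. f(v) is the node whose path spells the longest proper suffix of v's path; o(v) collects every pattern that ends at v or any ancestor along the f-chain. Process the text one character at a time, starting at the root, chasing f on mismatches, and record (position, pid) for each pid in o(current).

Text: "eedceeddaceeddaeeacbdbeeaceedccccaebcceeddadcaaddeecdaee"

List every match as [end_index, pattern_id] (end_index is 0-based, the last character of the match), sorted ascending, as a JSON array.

Build:
Trie (insert patterns):
  n0 'ε': a→1 b→7 c→17 d→12 e→14
  n1 'a': d→2
  n2 'ad': d→3
  n3 'add': e→4
  n4 'adde': e→5
  n5 'addee': c→6
  n6 'addeec': ·  [P0 ends]
  n7 'b': d→8
  n8 'bd': b→9
  n9 'bdb': e→10
  n10 'bdbe': e→11
  n11 'bdbee': ·  [P1 ends]
  n12 'd': c→13
  n13 'dc': ·  [P2 ends]
  n14 'e': e→15
  n15 'ee': d→16  [P5 ends]
  n16 'eed': ·  [P3 ends]
  n17 'c': e→18
  n18 'ce': e→19
  n19 'cee': d→20
  n20 'ceed': d→21
  n21 'ceedd': a→22
  n22 'ceedda': ·  [P4 ends]

BFS fail/out derivation:
  n1('a'): parent n0 fail=0; on 'a' 0 → fail=0;  out ∅∪∅=∅
  n7('b'): parent n0 fail=0; on 'b' 0 → fail=0;  out ∅∪∅=∅
  n12('d'): parent n0 fail=0; on 'd' 0 → fail=0;  out ∅∪∅=∅
  n14('e'): parent n0 fail=0; on 'e' 0 → fail=0;  out ∅∪∅=∅
  n17('c'): parent n0 fail=0; on 'c' 0 → fail=0;  out ∅∪∅=∅
  n2('ad'): parent n1 fail=0; on 'd' 0 → fail=12;  out ∅∪∅=∅
  n8('bd'): parent n7 fail=0; on 'd' 0 → fail=12;  out ∅∪∅=∅
  n13('dc'): parent n12 fail=0; on 'c' 0 → fail=17;  out {2}∪∅={2}
  n15('ee'): parent n14 fail=0; on 'e' 0 → fail=14;  out {5}∪∅={5}
  n18('ce'): parent n17 fail=0; on 'e' 0 → fail=14;  out ∅∪∅=∅
  n3('add'): parent n2 fail=12; on 'd' 12→0 → fail=12;  out ∅∪∅=∅
  n9('bdb'): parent n8 fail=12; on 'b' 12→0 → fail=7;  out ∅∪∅=∅
  n16('eed'): parent n15 fail=14; on 'd' 14→0 → fail=12;  out {3}∪∅={3}
  n19('cee'): parent n18 fail=14; on 'e' 14 → fail=15;  out ∅∪{5}={5}
  n4('adde'): parent n3 fail=12; on 'e' 12→0 → fail=14;  out ∅∪∅=∅
  n10('bdbe'): parent n9 fail=7; on 'e' 7→0 → fail=14;  out ∅∪∅=∅
  n20('ceed'): parent n19 fail=15; on 'd' 15 → fail=16;  out ∅∪{3}={3}
  n5('addee'): parent n4 fail=14; on 'e' 14 → fail=15;  out ∅∪{5}={5}
  n11('bdbee'): parent n10 fail=14; on 'e' 14 → fail=15;  out {1}∪{5}={1,5}
  n21('ceedd'): parent n20 fail=16; on 'd' 16→12→0 → fail=12;  out ∅∪∅=∅
  n6('addeec'): parent n5 fail=15; on 'c' 15→14→0 → fail=17;  out {0}∪∅={0}
  n22('ceedda'): parent n21 fail=12; on 'a' 12→0 → fail=1;  out {4}∪∅={4}

Text stream:
i=0 'e': node 0→14
i=1 'e': node 14→15  → match P5@[0:1]
i=2 'd': node 15→16  → match P3@[0:2]
i=3 'c': node 16→13 (fail-walked)  → match P2@[2:3]
i=4 'e': node 13→18 (fail-walked)
i=5 'e': node 18→19  → match P5@[4:5]
i=6 'd': node 19→20  → match P3@[4:6]
i=7 'd': node 20→21
i=8 'a': node 21→22  → match P4@[3:8]
i=9 'c': node 22→17 (fail-walked)
i=10 'e': node 17→18
i=11 'e': node 18→19  → match P5@[10:11]
i=12 'd': node 19→20  → match P3@[10:12]
i=13 'd': node 20→21
i=14 'a': node 21→22  → match P4@[9:14]
i=15 'e': node 22→14 (fail-walked)
i=16 'e': node 14→15  → match P5@[15:16]
i=17 'a': node 15→1 (fail-walked)
i=18 'c': node 1→17 (fail-walked)
i=19 'b': node 17→7 (fail-walked)
i=20 'd': node 7→8
i=21 'b': node 8→9
i=22 'e': node 9→10
i=23 'e': node 10→11  → match P1@[19:23],P5@[22:23]
i=24 'a': node 11→1 (fail-walked)
i=25 'c': node 1→17 (fail-walked)
i=26 'e': node 17→18
i=27 'e': node 18→19  → match P5@[26:27]
i=28 'd': node 19→20  → match P3@[26:28]
i=29 'c': node 20→13 (fail-walked)  → match P2@[28:29]
i=30 'c': node 13→17 (fail-walked)
i=31 'c': node 17→17 (fail-walked)
i=32 'c': node 17→17 (fail-walked)
i=33 'a': node 17→1 (fail-walked)
i=34 'e': node 1→14 (fail-walked)
i=35 'b': node 14→7 (fail-walked)
i=36 'c': node 7→17 (fail-walked)
i=37 'c': node 17→17 (fail-walked)
i=38 'e': node 17→18
i=39 'e': node 18→19  → match P5@[38:39]
i=40 'd': node 19→20  → match P3@[38:40]
i=41 'd': node 20→21
i=42 'a': node 21→22  → match P4@[37:42]
i=43 'd': node 22→2 (fail-walked)
i=44 'c': node 2→13 (fail-walked)  → match P2@[43:44]
i=45 'a': node 13→1 (fail-walked)
i=46 'a': node 1→1 (fail-walked)
i=47 'd': node 1→2
i=48 'd': node 2→3
i=49 'e': node 3→4
i=50 'e': node 4→5  → match P5@[49:50]
i=51 'c': node 5→6  → match P0@[46:51]
i=52 'd': node 6→12 (fail-walked)
i=53 'a': node 12→1 (fail-walked)
i=54 'e': node 1→14 (fail-walked)
i=55 'e': node 14→15  → match P5@[54:55]

Matches: [[1,5],[2,3],[3,2],[5,5],[6,3],[8,4],[11,5],[12,3],[14,4],[16,5],[23,1],[23,5],[27,5],[28,3],[29,2],[39,5],[40,3],[42,4],[44,2],[50,5],[51,0],[55,5]]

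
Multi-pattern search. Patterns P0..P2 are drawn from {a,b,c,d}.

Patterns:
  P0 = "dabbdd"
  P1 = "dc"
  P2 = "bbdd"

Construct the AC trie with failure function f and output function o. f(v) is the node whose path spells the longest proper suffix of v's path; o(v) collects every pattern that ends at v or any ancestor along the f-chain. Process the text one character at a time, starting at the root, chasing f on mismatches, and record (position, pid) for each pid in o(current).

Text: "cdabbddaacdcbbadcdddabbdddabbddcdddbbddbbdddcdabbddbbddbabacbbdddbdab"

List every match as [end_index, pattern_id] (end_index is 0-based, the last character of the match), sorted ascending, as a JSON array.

Construct AC machine:
Trie nodes:
  0='ε' goto b→8 d→1
  1='d' goto a→2 c→7
  2='da' goto b→3
  3='dab' goto b→4
  4='dabb' goto d→5
  5='dabbd' goto d→6
  6='dabbdd' goto ·  ←P0
  7='dc' goto ·  ←P1
  8='b' goto b→9
  9='bb' goto d→10
  10='bbd' goto d→11
  11='bbdd' goto ·  ←P2

Failure links (BFS by depth):
  fail(1) 'd': from fail(0)=0 chase 'd': 0 ⇒ 0;  out=∅∪out(0)=∅
  fail(8) 'b': from fail(0)=0 chase 'b': 0 ⇒ 0;  out=∅∪out(0)=∅
  fail(2) 'da': from fail(1)=0 chase 'a': 0 ⇒ 0;  out=∅∪out(0)=∅
  fail(7) 'dc': from fail(1)=0 chase 'c': 0 ⇒ 0;  out={1}∪out(0)={1}
  fail(9) 'bb': from fail(8)=0 chase 'b': 0 ⇒ 8;  out=∅∪out(8)=∅
  fail(3) 'dab': from fail(2)=0 chase 'b': 0 ⇒ 8;  out=∅∪out(8)=∅
  fail(10) 'bbd': from fail(9)=8 chase 'd': 8→0 ⇒ 1;  out=∅∪out(1)=∅
  fail(4) 'dabb': from fail(3)=8 chase 'b': 8 ⇒ 9;  out=∅∪out(9)=∅
  fail(11) 'bbdd': from fail(10)=1 chase 'd': 1→0 ⇒ 1;  out={2}∪out(1)={2}
  fail(5) 'dabbd': from fail(4)=9 chase 'd': 9 ⇒ 10;  out=∅∪out(10)=∅
  fail(6) 'dabbdd': from fail(5)=10 chase 'd': 10 ⇒ 11;  out={0}∪out(11)={0,2}

Text stream:
[0] read 'c'  n0⇒n0
[1] read 'd'  n0⇒n1
[2] read 'a'  n1⇒n2
[3] read 'b'  n2⇒n3
[4] read 'b'  n3⇒n4
[5] read 'd'  n4⇒n5
[6] read 'd'  n5⇒n6  emit P0@[1:6],P2@[3:6]
[7] read 'a'  n6⇒n2 (via fail)
[8] read 'a'  n2⇒n0 (via fail)
[9] read 'c'  n0⇒n0
[10] read 'd'  n0⇒n1
[11] read 'c'  n1⇒n7  emit P1@[10:11]
[12] read 'b'  n7⇒n8 (via fail)
[13] read 'b'  n8⇒n9
[14] read 'a'  n9⇒n0 (via fail)
[15] read 'd'  n0⇒n1
[16] read 'c'  n1⇒n7  emit P1@[15:16]
[17] read 'd'  n7⇒n1 (via fail)
[18] read 'd'  n1⇒n1 (via fail)
[19] read 'd'  n1⇒n1 (via fail)
[20] read 'a'  n1⇒n2
[21] read 'b'  n2⇒n3
[22] read 'b'  n3⇒n4
[23] read 'd'  n4⇒n5
[24] read 'd'  n5⇒n6  emit P0@[19:24],P2@[21:24]
[25] read 'd'  n6⇒n1 (via fail)
[26] read 'a'  n1⇒n2
[27] read 'b'  n2⇒n3
[28] read 'b'  n3⇒n4
[29] read 'd'  n4⇒n5
[30] read 'd'  n5⇒n6  emit P0@[25:30],P2@[27:30]
[31] read 'c'  n6⇒n7 (via fail)  emit P1@[30:31]
[32] read 'd'  n7⇒n1 (via fail)
[33] read 'd'  n1⇒n1 (via fail)
[34] read 'd'  n1⇒n1 (via fail)
[35] read 'b'  n1⇒n8 (via fail)
[36] read 'b'  n8⇒n9
[37] read 'd'  n9⇒n10
[38] read 'd'  n10⇒n11  emit P2@[35:38]
[39] read 'b'  n11⇒n8 (via fail)
[40] read 'b'  n8⇒n9
[41] read 'd'  n9⇒n10
[42] read 'd'  n10⇒n11  emit P2@[39:42]
[43] read 'd'  n11⇒n1 (via fail)
[44] read 'c'  n1⇒n7  emit P1@[43:44]
[45] read 'd'  n7⇒n1 (via fail)
[46] read 'a'  n1⇒n2
[47] read 'b'  n2⇒n3
[48] read 'b'  n3⇒n4
[49] read 'd'  n4⇒n5
[50] read 'd'  n5⇒n6  emit P0@[45:50],P2@[47:50]
[51] read 'b'  n6⇒n8 (via fail)
[52] read 'b'  n8⇒n9
[53] read 'd'  n9⇒n10
[54] read 'd'  n10⇒n11  emit P2@[51:54]
[55] read 'b'  n11⇒n8 (via fail)
[56] read 'a'  n8⇒n0 (via fail)
[57] read 'b'  n0⇒n8
[58] read 'a'  n8⇒n0 (via fail)
[59] read 'c'  n0⇒n0
[60] read 'b'  n0⇒n8
[61] read 'b'  n8⇒n9
[62] read 'd'  n9⇒n10
[63] read 'd'  n10⇒n11  emit P2@[60:63]
[64] read 'd'  n11⇒n1 (via fail)
[65] read 'b'  n1⇒n8 (via fail)
[66] read 'd'  n8⇒n1 (via fail)
[67] read 'a'  n1⇒n2
[68] read 'b'  n2⇒n3

All matches (sorted): [[6,0],[6,2],[11,1],[16,1],[24,0],[24,2],[30,0],[30,2],[31,1],[38,2],[42,2],[44,1],[50,0],[50,2],[54,2],[63,2]]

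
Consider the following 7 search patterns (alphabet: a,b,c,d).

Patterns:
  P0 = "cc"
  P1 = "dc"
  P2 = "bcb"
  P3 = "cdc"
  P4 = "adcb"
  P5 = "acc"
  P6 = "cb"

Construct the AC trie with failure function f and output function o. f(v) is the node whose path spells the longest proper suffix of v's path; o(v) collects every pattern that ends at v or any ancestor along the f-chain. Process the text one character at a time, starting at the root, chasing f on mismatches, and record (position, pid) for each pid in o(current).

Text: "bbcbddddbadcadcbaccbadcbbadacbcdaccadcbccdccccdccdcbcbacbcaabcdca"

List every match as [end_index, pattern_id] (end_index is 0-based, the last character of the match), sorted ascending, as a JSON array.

Construct AC machine:
Trie nodes:
  0='ε' goto a→10 b→5 c→1 d→3
  1='c' goto b→16 c→2 d→8
  2='cc' goto ·  [P0 ends]
  3='d' goto c→4
  4='dc' goto ·  [P1 ends]
  5='b' goto c→6
  6='bc' goto b→7
  7='bcb' goto ·  [P2 ends]
  8='cd' goto c→9
  9='cdc' goto ·  [P3 ends]
  10='a' goto c→14 d→11
  11='ad' goto c→12
  12='adc' goto b→13
  13='adcb' goto ·  [P4 ends]
  14='ac' goto c→15
  15='acc' goto ·  [P5 ends]
  16='cb' goto ·  [P6 ends]

BFS fail/out derivation:
  fail(1) 'c': from fail(0)=0 chase 'c': 0 ⇒ 0;  out=∅∪out(0)=∅
  fail(3) 'd': from fail(0)=0 chase 'd': 0 ⇒ 0;  out=∅∪out(0)=∅
  fail(5) 'b': from fail(0)=0 chase 'b': 0 ⇒ 0;  out=∅∪out(0)=∅
  fail(10) 'a': from fail(0)=0 chase 'a': 0 ⇒ 0;  out=∅∪out(0)=∅
  fail(2) 'cc': from fail(1)=0 chase 'c': 0 ⇒ 1;  out={0}∪out(1)={0}
  fail(4) 'dc': from fail(3)=0 chase 'c': 0 ⇒ 1;  out={1}∪out(1)={1}
  fail(6) 'bc': from fail(5)=0 chase 'c': 0 ⇒ 1;  out=∅∪out(1)=∅
  fail(8) 'cd': from fail(1)=0 chase 'd': 0 ⇒ 3;  out=∅∪out(3)=∅
  fail(11) 'ad': from fail(10)=0 chase 'd': 0 ⇒ 3;  out=∅∪out(3)=∅
  fail(14) 'ac': from fail(10)=0 chase 'c': 0 ⇒ 1;  out=∅∪out(1)=∅
  fail(16) 'cb': from fail(1)=0 chase 'b': 0 ⇒ 5;  out={6}∪out(5)={6}
  fail(7) 'bcb': from fail(6)=1 chase 'b': 1 ⇒ 16;  out={2}∪out(16)={2,6}
  fail(9) 'cdc': from fail(8)=3 chase 'c': 3 ⇒ 4;  out={3}∪out(4)={1,3}
  fail(12) 'adc': from fail(11)=3 chase 'c': 3 ⇒ 4;  out=∅∪out(4)={1}
  fail(15) 'acc': from fail(14)=1 chase 'c': 1 ⇒ 2;  out={5}∪out(2)={0,5}
  fail(13) 'adcb': from fail(12)=4 chase 'b': 4→1 ⇒ 16;  out={4}∪out(16)={4,6}

Run:
[0] read 'b'  n0⇒n5
[1] read 'b'  n5⇒n5 ·f
[2] read 'c'  n5⇒n6
[3] read 'b'  n6⇒n7  → match P2@[1:3],P6@[2:3]
[4] read 'd'  n7⇒n3 ·f
[5] read 'd'  n3⇒n3 ·f
[6] read 'd'  n3⇒n3 ·f
[7] read 'd'  n3⇒n3 ·f
[8] read 'b'  n3⇒n5 ·f
[9] read 'a'  n5⇒n10 ·f
[10] read 'd'  n10⇒n11
[11] read 'c'  n11⇒n12  → match P1@[10:11]
[12] read 'a'  n12⇒n10 ·f
[13] read 'd'  n10⇒n11
[14] read 'c'  n11⇒n12  → match P1@[13:14]
[15] read 'b'  n12⇒n13  → match P4@[12:15],P6@[14:15]
[16] read 'a'  n13⇒n10 ·f
[17] read 'c'  n10⇒n14
[18] read 'c'  n14⇒n15  → match P0@[17:18],P5@[16:18]
[19] read 'b'  n15⇒n16 ·f  → match P6@[18:19]
[20] read 'a'  n16⇒n10 ·f
[21] read 'd'  n10⇒n11
[22] read 'c'  n11⇒n12  → match P1@[21:22]
[23] read 'b'  n12⇒n13  → match P4@[20:23],P6@[22:23]
[24] read 'b'  n13⇒n5 ·f
[25] read 'a'  n5⇒n10 ·f
[26] read 'd'  n10⇒n11
[27] read 'a'  n11⇒n10 ·f
[28] read 'c'  n10⇒n14
[29] read 'b'  n14⇒n16 ·f  → match P6@[28:29]
[30] read 'c'  n16⇒n6 ·f
[31] read 'd'  n6⇒n8 ·f
[32] read 'a'  n8⇒n10 ·f
[33] read 'c'  n10⇒n14
[34] read 'c'  n14⇒n15  → match P0@[33:34],P5@[32:34]
[35] read 'a'  n15⇒n10 ·f
[36] read 'd'  n10⇒n11
[37] read 'c'  n11⇒n12  → match P1@[36:37]
[38] read 'b'  n12⇒n13  → match P4@[35:38],P6@[37:38]
[39] read 'c'  n13⇒n6 ·f
[40] read 'c'  n6⇒n2 ·f  → match P0@[39:40]
[41] read 'd'  n2⇒n8 ·f
[42] read 'c'  n8⇒n9  → match P1@[41:42],P3@[40:42]
[43] read 'c'  n9⇒n2 ·f  → match P0@[42:43]
[44] read 'c'  n2⇒n2 ·f  → match P0@[43:44]
[45] read 'c'  n2⇒n2 ·f  → match P0@[44:45]
[46] read 'd'  n2⇒n8 ·f
[47] read 'c'  n8⇒n9  → match P1@[46:47],P3@[45:47]
[48] read 'c'  n9⇒n2 ·f  → match P0@[47:48]
[49] read 'd'  n2⇒n8 ·f
[50] read 'c'  n8⇒n9  → match P1@[49:50],P3@[48:50]
[51] read 'b'  n9⇒n16 ·f  → match P6@[50:51]
[52] read 'c'  n16⇒n6 ·f
[53] read 'b'  n6⇒n7  → match P2@[51:53],P6@[52:53]
[54] read 'a'  n7⇒n10 ·f
[55] read 'c'  n10⇒n14
[56] read 'b'  n14⇒n16 ·f  → match P6@[55:56]
[57] read 'c'  n16⇒n6 ·f
[58] read 'a'  n6⇒n10 ·f
[59] read 'a'  n10⇒n10 ·f
[60] read 'b'  n10⇒n5 ·f
[61] read 'c'  n5⇒n6
[62] read 'd'  n6⇒n8 ·f
[63] read 'c'  n8⇒n9  → match P1@[62:63],P3@[61:63]
[64] read 'a'  n9⇒n10 ·f

Result: [[3,2],[3,6],[11,1],[14,1],[15,4],[15,6],[18,0],[18,5],[19,6],[22,1],[23,4],[23,6],[29,6],[34,0],[34,5],[37,1],[38,4],[38,6],[40,0],[42,1],[42,3],[43,0],[44,0],[45,0],[47,1],[47,3],[48,0],[50,1],[50,3],[51,6],[53,2],[53,6],[56,6],[63,1],[63,3]]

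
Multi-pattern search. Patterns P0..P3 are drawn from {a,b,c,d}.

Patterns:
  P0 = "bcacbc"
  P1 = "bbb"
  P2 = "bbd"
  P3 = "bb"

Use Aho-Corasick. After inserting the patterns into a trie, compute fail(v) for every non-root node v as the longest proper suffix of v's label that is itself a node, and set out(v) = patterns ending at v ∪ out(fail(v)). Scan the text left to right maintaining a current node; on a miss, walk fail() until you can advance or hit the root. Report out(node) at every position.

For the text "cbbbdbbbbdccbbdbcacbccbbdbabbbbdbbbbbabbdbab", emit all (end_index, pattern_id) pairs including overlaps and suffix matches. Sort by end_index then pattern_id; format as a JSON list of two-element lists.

Build:
Trie (insert patterns):
  0='ε' goto b→1
  1='b' goto b→7 c→2
  2='bc' goto a→3
  3='bca' goto c→4
  4='bcac' goto b→5
  5='bcacb' goto c→6
  6='bcacbc' goto ·  [P0 ends]
  7='bb' goto b→8 d→9  [P3 ends]
  8='bbb' goto ·  [P1 ends]
  9='bbd' goto ·  [P2 ends]

BFS fail/out derivation:
  fail(1) 'b': from fail(0)=0 chase 'b': 0 ⇒ 0;  out=∅∪out(0)=∅
  fail(2) 'bc': from fail(1)=0 chase 'c': 0 ⇒ 0;  out=∅∪out(0)=∅
  fail(7) 'bb': from fail(1)=0 chase 'b': 0 ⇒ 1;  out={3}∪out(1)={3}
  fail(3) 'bca': from fail(2)=0 chase 'a': 0 ⇒ 0;  out=∅∪out(0)=∅
  fail(8) 'bbb': from fail(7)=1 chase 'b': 1 ⇒ 7;  out={1}∪out(7)={1,3}
  fail(9) 'bbd': from fail(7)=1 chase 'd': 1→0 ⇒ 0;  out={2}∪out(0)={2}
  fail(4) 'bcac': from fail(3)=0 chase 'c': 0 ⇒ 0;  out=∅∪out(0)=∅
  fail(5) 'bcacb': from fail(4)=0 chase 'b': 0 ⇒ 1;  out=∅∪out(1)=∅
  fail(6) 'bcacbc': from fail(5)=1 chase 'c': 1 ⇒ 2;  out={0}∪out(2)={0}

Run:
[0] read 'c'  n0⇒n0
[1] read 'b'  n0⇒n1
[2] read 'b'  n1⇒n7  ** P3@[1:2]
[3] read 'b'  n7⇒n8  ** P1@[1:3],P3@[2:3]
[4] read 'd'  n8⇒n9 (fail-walked)  ** P2@[2:4]
[5] read 'b'  n9⇒n1 (fail-walked)
[6] read 'b'  n1⇒n7  ** P3@[5:6]
[7] read 'b'  n7⇒n8  ** P1@[5:7],P3@[6:7]
[8] read 'b'  n8⇒n8 (fail-walked)  ** P1@[6:8],P3@[7:8]
[9] read 'd'  n8⇒n9 (fail-walked)  ** P2@[7:9]
[10] read 'c'  n9⇒n0 (fail-walked)
[11] read 'c'  n0⇒n0
[12] read 'b'  n0⇒n1
[13] read 'b'  n1⇒n7  ** P3@[12:13]
[14] read 'd'  n7⇒n9  ** P2@[12:14]
[15] read 'b'  n9⇒n1 (fail-walked)
[16] read 'c'  n1⇒n2
[17] read 'a'  n2⇒n3
[18] read 'c'  n3⇒n4
[19] read 'b'  n4⇒n5
[20] read 'c'  n5⇒n6  ** P0@[15:20]
[21] read 'c'  n6⇒n0 (fail-walked)
[22] read 'b'  n0⇒n1
[23] read 'b'  n1⇒n7  ** P3@[22:23]
[24] read 'd'  n7⇒n9  ** P2@[22:24]
[25] read 'b'  n9⇒n1 (fail-walked)
[26] read 'a'  n1⇒n0 (fail-walked)
[27] read 'b'  n0⇒n1
[28] read 'b'  n1⇒n7  ** P3@[27:28]
[29] read 'b'  n7⇒n8  ** P1@[27:29],P3@[28:29]
[30] read 'b'  n8⇒n8 (fail-walked)  ** P1@[28:30],P3@[29:30]
[31] read 'd'  n8⇒n9 (fail-walked)  ** P2@[29:31]
[32] read 'b'  n9⇒n1 (fail-walked)
[33] read 'b'  n1⇒n7  ** P3@[32:33]
[34] read 'b'  n7⇒n8  ** P1@[32:34],P3@[33:34]
[35] read 'b'  n8⇒n8 (fail-walked)  ** P1@[33:35],P3@[34:35]
[36] read 'b'  n8⇒n8 (fail-walked)  ** P1@[34:36],P3@[35:36]
[37] read 'a'  n8⇒n0 (fail-walked)
[38] read 'b'  n0⇒n1
[39] read 'b'  n1⇒n7  ** P3@[38:39]
[40] read 'd'  n7⇒n9  ** P2@[38:40]
[41] read 'b'  n9⇒n1 (fail-walked)
[42] read 'a'  n1⇒n0 (fail-walked)
[43] read 'b'  n0⇒n1

Result: [[2,3],[3,1],[3,3],[4,2],[6,3],[7,1],[7,3],[8,1],[8,3],[9,2],[13,3],[14,2],[20,0],[23,3],[24,2],[28,3],[29,1],[29,3],[30,1],[30,3],[31,2],[33,3],[34,1],[34,3],[35,1],[35,3],[36,1],[36,3],[39,3],[40,2]]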